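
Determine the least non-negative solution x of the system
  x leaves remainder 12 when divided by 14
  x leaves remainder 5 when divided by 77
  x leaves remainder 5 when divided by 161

1776

Combine the congruences pairwise.
gcd(14, 77) = 7 and 7 | (5 − 12), so the pair is consistent; merging gives x ≡ 82 (mod 154), where 154 = lcm(14, 77).
gcd(154, 161) = 7 and 7 | (5 − 82), so the pair is consistent; merging gives x ≡ 1776 (mod 3542), where 3542 = lcm(154, 161).
The solution is unique modulo lcm(14, 77, 161) = 3542.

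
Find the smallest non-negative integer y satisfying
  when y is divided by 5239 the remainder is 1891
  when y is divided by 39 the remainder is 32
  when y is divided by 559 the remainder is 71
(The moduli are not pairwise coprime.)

Combine the congruences pairwise.
gcd(5239, 39) = 13 and 13 | (32 − 1891), so the pair is consistent; merging gives y ≡ 7130 (mod 15717), where 15717 = lcm(5239, 39).
gcd(15717, 559) = 13 and 13 | (71 − 7130), so the pair is consistent; merging gives y ≡ 462923 (mod 675831), where 675831 = lcm(15717, 559).
The solution is unique modulo lcm(5239, 39, 559) = 675831.

462923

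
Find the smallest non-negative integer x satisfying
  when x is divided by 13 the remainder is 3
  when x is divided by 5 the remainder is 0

55

From x ≡ 3 (mod 13) write x = 3 + 13t. Substituting into x ≡ 0 (mod 5) gives 13t ≡ 2 (mod 5), and since 3⁻¹ ≡ 2 (mod 5), t ≡ 4. Hence x ≡ 3 + 13·4 = 55 (mod 65).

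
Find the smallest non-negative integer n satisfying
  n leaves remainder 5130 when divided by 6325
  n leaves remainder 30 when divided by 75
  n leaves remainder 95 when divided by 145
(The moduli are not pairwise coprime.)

Combine the congruences pairwise.
gcd(6325, 75) = 25 and 25 | (30 − 5130), so the pair is consistent; merging gives n ≡ 5130 (mod 18975), where 18975 = lcm(6325, 75).
gcd(18975, 145) = 5 and 5 | (95 − 5130), so the pair is consistent; merging gives n ≡ 517455 (mod 550275), where 550275 = lcm(18975, 145).
The solution is unique modulo lcm(6325, 75, 145) = 550275.

517455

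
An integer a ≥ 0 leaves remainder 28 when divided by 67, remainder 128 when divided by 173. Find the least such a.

10681

From a ≡ 28 (mod 67) write a = 28 + 67t. Substituting into a ≡ 128 (mod 173) gives 67t ≡ 100 (mod 173), and since 67⁻¹ ≡ 31 (mod 173), t ≡ 159. Hence a ≡ 28 + 67·159 = 10681 (mod 11591).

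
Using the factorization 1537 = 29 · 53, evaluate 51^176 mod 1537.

Mod 29: 51 ≡ 22; by Fermat, exponent reduces to 176 mod 28 = 8; 22^8 ≡ 7 (mod 29).
Mod 53: 51 ≡ 51; by Fermat, exponent reduces to 176 mod 52 = 20; 51^20 ≡ 24 (mod 53).
Combine by CRT: x ≡ 7 (mod 29), x ≡ 24 (mod 53) ⇒ x ≡ 819 (mod 1537).

819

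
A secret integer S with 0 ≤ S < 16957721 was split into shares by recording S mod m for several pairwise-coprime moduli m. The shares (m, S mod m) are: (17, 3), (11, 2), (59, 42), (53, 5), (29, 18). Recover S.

1074845

The moduli are pairwise coprime; N = 17·11·59·53·29 = 16957721.
N/17 = 997513; 997513 ≡ 4 (mod 17); 4·13 ≡ 1, so inverse 13.
N/11 = 1541611; 1541611 ≡ 5 (mod 11); 5·9 ≡ 1, so inverse 9.
N/59 = 287419; 287419 ≡ 30 (mod 59); 30·2 ≡ 1, so inverse 2.
N/53 = 319957; 319957 ≡ 49 (mod 53); 49·13 ≡ 1, so inverse 13.
N/29 = 584749; 584749 ≡ 22 (mod 29); 22·4 ≡ 1, so inverse 4.
S ≡ 3·997513·13 + 2·1541611·9 + 42·287419·2 + 5·319957·13 + 18·584749·4 = 153694334.
153694334 mod 16957721 = 1074845.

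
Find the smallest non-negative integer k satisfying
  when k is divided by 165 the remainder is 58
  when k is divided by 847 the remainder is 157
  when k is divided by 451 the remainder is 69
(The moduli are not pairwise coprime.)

gcd(165, 847) = 11 and 11 | (157 − 58), so the pair is consistent; merging gives k ≡ 2698 (mod 12705), where 12705 = lcm(165, 847).
gcd(12705, 451) = 11 and 11 | (69 − 2698), so the pair is consistent; merging gives k ≡ 15403 (mod 520905), where 520905 = lcm(12705, 451).
The solution is unique modulo lcm(165, 847, 451) = 520905.

15403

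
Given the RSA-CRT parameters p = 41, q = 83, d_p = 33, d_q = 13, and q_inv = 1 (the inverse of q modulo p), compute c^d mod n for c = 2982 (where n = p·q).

2139

m₁ = c^(d_p) mod p: c ≡ 30 (mod 41), and 30^33 mod 41 = 7.
m₂ = c^(d_q) mod q: c ≡ 77 (mod 83), and 77^13 mod 83 = 64.
h = q_inv·(m₁ − m₂) mod p = 1·(7 − 64) mod 41 = 25.
m = m₂ + h·q = 64 + 25·83 = 2139.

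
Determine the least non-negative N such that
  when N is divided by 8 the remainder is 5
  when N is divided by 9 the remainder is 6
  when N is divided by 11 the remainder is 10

285

From N ≡ 5 (mod 8) write N = 5 + 8t. Substituting into N ≡ 6 (mod 9) gives 8t ≡ 1 (mod 9), and since 8⁻¹ ≡ 8 (mod 9), t ≡ 8. Hence N ≡ 5 + 8·8 = 69 (mod 72).
From N ≡ 69 (mod 72) write N = 69 + 72t. Substituting into N ≡ 10 (mod 11) gives 72t ≡ 7 (mod 11), and since 6⁻¹ ≡ 2 (mod 11), t ≡ 3. Hence N ≡ 69 + 72·3 = 285 (mod 792).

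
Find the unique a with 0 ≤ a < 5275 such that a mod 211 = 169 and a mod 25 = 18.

From a ≡ 169 (mod 211) write a = 169 + 211t. Substituting into a ≡ 18 (mod 25) gives 211t ≡ 24 (mod 25), and since 11⁻¹ ≡ 16 (mod 25), t ≡ 9. Hence a ≡ 169 + 211·9 = 2068 (mod 5275).

2068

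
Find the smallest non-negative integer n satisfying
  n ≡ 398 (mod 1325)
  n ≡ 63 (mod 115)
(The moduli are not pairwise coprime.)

gcd(1325, 115) = 5 and 5 | (63 − 398), so the pair is consistent; merging gives n ≡ 5698 (mod 30475), where 30475 = lcm(1325, 115).
The solution is unique modulo lcm(1325, 115) = 30475.

5698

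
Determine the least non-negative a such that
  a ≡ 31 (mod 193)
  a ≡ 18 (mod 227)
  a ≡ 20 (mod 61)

2096590

From a ≡ 31 (mod 193) write a = 31 + 193t. Substituting into a ≡ 18 (mod 227) gives 193t ≡ 214 (mod 227), and since 193⁻¹ ≡ 20 (mod 227), t ≡ 194. Hence a ≡ 31 + 193·194 = 37473 (mod 43811).
From a ≡ 37473 (mod 43811) write a = 37473 + 43811t. Substituting into a ≡ 20 (mod 61) gives 43811t ≡ 1 (mod 61), and since 13⁻¹ ≡ 47 (mod 61), t ≡ 47. Hence a ≡ 37473 + 43811·47 = 2096590 (mod 2672471).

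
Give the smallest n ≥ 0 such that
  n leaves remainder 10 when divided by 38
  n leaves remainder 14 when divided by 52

Combine the congruences pairwise.
gcd(38, 52) = 2 and 2 | (14 − 10), so the pair is consistent; merging gives n ≡ 846 (mod 988), where 988 = lcm(38, 52).
The solution is unique modulo lcm(38, 52) = 988.

846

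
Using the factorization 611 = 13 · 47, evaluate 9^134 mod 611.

42

Mod 13: 9 ≡ 9; by Fermat, exponent reduces to 134 mod 12 = 2; 9^2 ≡ 3 (mod 13).
Mod 47: 9 ≡ 9; by Fermat, exponent reduces to 134 mod 46 = 42; 9^42 ≡ 42 (mod 47).
Combine by CRT: x ≡ 3 (mod 13), x ≡ 42 (mod 47) ⇒ x ≡ 42 (mod 611).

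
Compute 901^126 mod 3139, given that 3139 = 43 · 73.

Mod 43: 901 ≡ 41; since 42 | 126, by Fermat 41^126 ≡ 1 (mod 43).
Mod 73: 901 ≡ 25; by Fermat, exponent reduces to 126 mod 72 = 54; 25^54 ≡ 72 (mod 73).
Combine by CRT: x ≡ 1 (mod 43), x ≡ 72 (mod 73) ⇒ x ≡ 1678 (mod 3139).

1678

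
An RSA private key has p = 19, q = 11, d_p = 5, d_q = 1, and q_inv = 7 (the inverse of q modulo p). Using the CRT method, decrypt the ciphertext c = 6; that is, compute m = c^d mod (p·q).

m₁ = c^(d_p) mod p: c ≡ 6 (mod 19), and 6^5 mod 19 = 5.
m₂ = c^(d_q) mod q: c ≡ 6 (mod 11), and 6^1 mod 11 = 6.
h = q_inv·(m₁ − m₂) mod p = 7·(5 − 6) mod 19 = 12.
m = m₂ + h·q = 6 + 12·11 = 138.

138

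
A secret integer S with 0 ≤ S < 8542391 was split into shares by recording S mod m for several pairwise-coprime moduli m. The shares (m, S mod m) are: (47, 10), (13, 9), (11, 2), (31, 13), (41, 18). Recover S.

4114860

The moduli are pairwise coprime; N = 47·13·11·31·41 = 8542391.
N/47 = 181753; 181753 ≡ 4 (mod 47); 4·12 ≡ 1, so inverse 12.
N/13 = 657107; 657107 ≡ 9 (mod 13); 9·3 ≡ 1, so inverse 3.
N/11 = 776581; 776581 ≡ 3 (mod 11); 3·4 ≡ 1, so inverse 4.
N/31 = 275561; 275561 ≡ 2 (mod 31); 2·16 ≡ 1, so inverse 16.
N/41 = 208351; 208351 ≡ 30 (mod 41); 30·26 ≡ 1, so inverse 26.
S ≡ 10·181753·12 + 9·657107·3 + 2·776581·4 + 13·275561·16 + 18·208351·26 = 200589853.
200589853 mod 8542391 = 4114860.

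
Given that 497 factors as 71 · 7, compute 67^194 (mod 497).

79

Mod 71: 67 ≡ 67; by Fermat, exponent reduces to 194 mod 70 = 54; 67^54 ≡ 8 (mod 71).
Mod 7: 67 ≡ 4; by Fermat, exponent reduces to 194 mod 6 = 2; 4^2 ≡ 2 (mod 7).
Combine by CRT: x ≡ 8 (mod 71), x ≡ 2 (mod 7) ⇒ x ≡ 79 (mod 497).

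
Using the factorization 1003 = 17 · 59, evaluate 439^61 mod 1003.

702

Mod 17: 439 ≡ 14; by Fermat, exponent reduces to 61 mod 16 = 13; 14^13 ≡ 5 (mod 17).
Mod 59: 439 ≡ 26; by Fermat, exponent reduces to 61 mod 58 = 3; 26^3 ≡ 53 (mod 59).
Combine by CRT: x ≡ 5 (mod 17), x ≡ 53 (mod 59) ⇒ x ≡ 702 (mod 1003).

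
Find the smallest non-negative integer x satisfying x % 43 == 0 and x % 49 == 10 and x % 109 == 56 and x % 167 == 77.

The moduli are pairwise coprime; N = 43·49·109·167 = 38353721.
N/43 = 891947; 891947 ≡ 41 (mod 43); 41·21 ≡ 1, so inverse 21.
N/49 = 782729; 782729 ≡ 3 (mod 49); 3·33 ≡ 1, so inverse 33.
N/109 = 351869; 351869 ≡ 17 (mod 109); 17·77 ≡ 1, so inverse 77.
N/167 = 229663; 229663 ≡ 38 (mod 167); 38·22 ≡ 1, so inverse 22.
x ≡ 0·891947·21 + 10·782729·33 + 56·351869·77 + 77·229663·22 = 2164608820.
2164608820 mod 38353721 = 16800444.

16800444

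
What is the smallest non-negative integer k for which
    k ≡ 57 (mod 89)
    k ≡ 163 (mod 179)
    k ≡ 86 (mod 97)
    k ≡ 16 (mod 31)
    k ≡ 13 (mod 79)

The moduli are pairwise coprime; N = 89·179·97·31·79 = 3784456843.
N/89 = 42521987; 42521987 ≡ 12 (mod 89); 12·52 ≡ 1, so inverse 52.
N/179 = 21142217; 21142217 ≡ 169 (mod 179); 169·161 ≡ 1, so inverse 161.
N/97 = 39015019; 39015019 ≡ 67 (mod 97); 67·42 ≡ 1, so inverse 42.
N/31 = 122079253; 122079253 ≡ 13 (mod 31); 13·12 ≡ 1, so inverse 12.
N/79 = 47904517; 47904517 ≡ 23 (mod 79); 23·55 ≡ 1, so inverse 55.
k ≡ 57·42521987·52 + 163·21142217·161 + 86·39015019·42 + 16·122079253·12 + 13·47904517·55 = 879483565058.
879483565058 mod 3784456843 = 1489577482.

1489577482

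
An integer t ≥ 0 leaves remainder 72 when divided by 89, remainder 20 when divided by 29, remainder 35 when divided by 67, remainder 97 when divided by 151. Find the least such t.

Combine the congruences pairwise.
From t ≡ 72 (mod 89) write t = 72 + 89s. Substituting into t ≡ 20 (mod 29) gives 89s ≡ 6 (mod 29), and since 2⁻¹ ≡ 15 (mod 29), s ≡ 3. Hence t ≡ 72 + 89·3 = 339 (mod 2581).
From t ≡ 339 (mod 2581) write t = 339 + 2581s. Substituting into t ≡ 35 (mod 67) gives 2581s ≡ 31 (mod 67), and since 35⁻¹ ≡ 23 (mod 67), s ≡ 43. Hence t ≡ 339 + 2581·43 = 111322 (mod 172927).
From t ≡ 111322 (mod 172927) write t = 111322 + 172927s. Substituting into t ≡ 97 (mod 151) gives 172927s ≡ 62 (mod 151), and since 32⁻¹ ≡ 118 (mod 151), s ≡ 68. Hence t ≡ 111322 + 172927·68 = 11870358 (mod 26111977).

11870358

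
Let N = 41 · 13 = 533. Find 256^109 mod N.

529

Mod 41: 256 ≡ 10; by Fermat, exponent reduces to 109 mod 40 = 29; 10^29 ≡ 37 (mod 41).
Mod 13: 256 ≡ 9; by Fermat, exponent reduces to 109 mod 12 = 1; 9^1 ≡ 9 (mod 13).
Combine by CRT: x ≡ 37 (mod 41), x ≡ 9 (mod 13) ⇒ x ≡ 529 (mod 533).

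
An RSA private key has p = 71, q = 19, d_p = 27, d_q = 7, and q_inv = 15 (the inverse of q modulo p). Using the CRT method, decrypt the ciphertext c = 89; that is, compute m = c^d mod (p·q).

m₁ = c^(d_p) mod p: c ≡ 18 (mod 71), and 18^27 mod 71 = 3.
m₂ = c^(d_q) mod q: c ≡ 13 (mod 19), and 13^7 mod 19 = 10.
h = q_inv·(m₁ − m₂) mod p = 15·(3 − 10) mod 71 = 37.
m = m₂ + h·q = 10 + 37·19 = 713.

713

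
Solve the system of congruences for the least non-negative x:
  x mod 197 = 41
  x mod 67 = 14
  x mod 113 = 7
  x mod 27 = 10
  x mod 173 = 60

From x ≡ 41 (mod 197) write x = 41 + 197t. Substituting into x ≡ 14 (mod 67) gives 197t ≡ 40 (mod 67), and since 63⁻¹ ≡ 50 (mod 67), t ≡ 57. Hence x ≡ 41 + 197·57 = 11270 (mod 13199).
From x ≡ 11270 (mod 13199) write x = 11270 + 13199t. Substituting into x ≡ 7 (mod 113) gives 13199t ≡ 37 (mod 113), and since 91⁻¹ ≡ 77 (mod 113), t ≡ 24. Hence x ≡ 11270 + 13199·24 = 328046 (mod 1491487).
From x ≡ 328046 (mod 1491487) write x = 328046 + 1491487t. Substituting into x ≡ 10 (mod 27) gives 1491487t ≡ 14 (mod 27), and since 7⁻¹ ≡ 4 (mod 27), t ≡ 2. Hence x ≡ 328046 + 1491487·2 = 3311020 (mod 40270149).
From x ≡ 3311020 (mod 40270149) write x = 3311020 + 40270149t. Substituting into x ≡ 60 (mod 173) gives 40270149t ≡ 87 (mod 173), and since 74⁻¹ ≡ 166 (mod 173), t ≡ 83. Hence x ≡ 3311020 + 40270149·83 = 3345733387 (mod 6966735777).

3345733387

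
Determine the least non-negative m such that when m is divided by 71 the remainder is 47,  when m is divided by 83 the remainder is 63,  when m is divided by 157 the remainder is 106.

Combine the congruences pairwise.
From m ≡ 47 (mod 71) write m = 47 + 71t. Substituting into m ≡ 63 (mod 83) gives 71t ≡ 16 (mod 83), and since 71⁻¹ ≡ 76 (mod 83), t ≡ 54. Hence m ≡ 47 + 71·54 = 3881 (mod 5893).
From m ≡ 3881 (mod 5893) write m = 3881 + 5893t. Substituting into m ≡ 106 (mod 157) gives 5893t ≡ 150 (mod 157), and since 84⁻¹ ≡ 43 (mod 157), t ≡ 13. Hence m ≡ 3881 + 5893·13 = 80490 (mod 925201).

80490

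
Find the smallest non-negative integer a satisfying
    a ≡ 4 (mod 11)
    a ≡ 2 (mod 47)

From a ≡ 4 (mod 11) write a = 4 + 11t. Substituting into a ≡ 2 (mod 47) gives 11t ≡ 45 (mod 47), and since 11⁻¹ ≡ 30 (mod 47), t ≡ 34. Hence a ≡ 4 + 11·34 = 378 (mod 517).

378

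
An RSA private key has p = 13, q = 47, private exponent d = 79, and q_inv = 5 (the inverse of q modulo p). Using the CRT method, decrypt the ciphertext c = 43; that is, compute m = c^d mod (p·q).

d_p = d mod (p−1) = 79 mod 12 = 7; d_q = d mod (q−1) = 33.
m₁ = c^(d_p) mod p: c ≡ 4 (mod 13), and 4^7 mod 13 = 4.
m₂ = c^(d_q) mod q: c ≡ 43 (mod 47), and 43^33 mod 47 = 41.
h = q_inv·(m₁ − m₂) mod p = 5·(4 − 41) mod 13 = 10.
m = m₂ + h·q = 41 + 10·47 = 511.

511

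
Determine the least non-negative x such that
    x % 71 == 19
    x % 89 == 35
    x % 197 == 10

474583

The moduli are pairwise coprime; N = 71·89·197 = 1244843.
N/71 = 17533; 17533 ≡ 67 (mod 71); 67·53 ≡ 1, so inverse 53.
N/89 = 13987; 13987 ≡ 14 (mod 89); 14·70 ≡ 1, so inverse 70.
N/197 = 6319; 6319 ≡ 15 (mod 197); 15·92 ≡ 1, so inverse 92.
x ≡ 19·17533·53 + 35·13987·70 + 10·6319·92 = 57737361.
57737361 mod 1244843 = 474583.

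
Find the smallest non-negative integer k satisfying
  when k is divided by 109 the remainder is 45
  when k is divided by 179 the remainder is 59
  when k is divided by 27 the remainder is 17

191231

The moduli are pairwise coprime; N = 109·179·27 = 526797.
N/109 = 4833; 4833 ≡ 37 (mod 109); 37·56 ≡ 1, so inverse 56.
N/179 = 2943; 2943 ≡ 79 (mod 179); 79·34 ≡ 1, so inverse 34.
N/27 = 19511; 19511 ≡ 17 (mod 27); 17·8 ≡ 1, so inverse 8.
k ≡ 45·4833·56 + 59·2943·34 + 17·19511·8 = 20736314.
20736314 mod 526797 = 191231.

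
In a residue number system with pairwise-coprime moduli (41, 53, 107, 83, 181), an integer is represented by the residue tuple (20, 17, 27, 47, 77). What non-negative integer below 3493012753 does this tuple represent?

The moduli are pairwise coprime; N = 41·53·107·83·181 = 3493012753.
N/41 = 85195433; 85195433 ≡ 16 (mod 41); 16·18 ≡ 1, so inverse 18.
N/53 = 65905901; 65905901 ≡ 30 (mod 53); 30·23 ≡ 1, so inverse 23.
N/107 = 32644979; 32644979 ≡ 28 (mod 107); 28·65 ≡ 1, so inverse 65.
N/83 = 42084491; 42084491 ≡ 5 (mod 83); 5·50 ≡ 1, so inverse 50.
N/181 = 19298413; 19298413 ≡ 12 (mod 181); 12·166 ≡ 1, so inverse 166.
x ≡ 20·85195433·18 + 17·65905901·23 + 27·32644979·65 + 47·42084491·50 + 77·19298413·166 = 459302370132.
459302370132 mod 3493012753 = 1717699489.

1717699489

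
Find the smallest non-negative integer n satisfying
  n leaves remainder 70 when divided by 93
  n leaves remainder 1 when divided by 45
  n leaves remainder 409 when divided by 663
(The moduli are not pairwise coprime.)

gcd(93, 45) = 3 and 3 | (1 − 70), so the pair is consistent; merging gives n ≡ 721 (mod 1395), where 1395 = lcm(93, 45).
gcd(1395, 663) = 3 and 3 | (409 − 721), so the pair is consistent; merging gives n ≡ 182071 (mod 308295), where 308295 = lcm(1395, 663).
The solution is unique modulo lcm(93, 45, 663) = 308295.

182071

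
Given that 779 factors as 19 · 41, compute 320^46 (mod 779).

Mod 19: 320 ≡ 16; by Fermat, exponent reduces to 46 mod 18 = 10; 16^10 ≡ 16 (mod 19).
Mod 41: 320 ≡ 33; by Fermat, exponent reduces to 46 mod 40 = 6; 33^6 ≡ 31 (mod 41).
Combine by CRT: x ≡ 16 (mod 19), x ≡ 31 (mod 41) ⇒ x ≡ 605 (mod 779).

605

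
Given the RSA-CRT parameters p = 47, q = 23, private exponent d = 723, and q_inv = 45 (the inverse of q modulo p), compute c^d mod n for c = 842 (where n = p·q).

746

d_p = d mod (p−1) = 723 mod 46 = 33; d_q = d mod (q−1) = 19.
m₁ = c^(d_p) mod p: c ≡ 43 (mod 47), and 43^33 mod 47 = 41.
m₂ = c^(d_q) mod q: c ≡ 14 (mod 23), and 14^19 mod 23 = 10.
h = q_inv·(m₁ − m₂) mod p = 45·(41 − 10) mod 47 = 32.
m = m₂ + h·q = 10 + 32·23 = 746.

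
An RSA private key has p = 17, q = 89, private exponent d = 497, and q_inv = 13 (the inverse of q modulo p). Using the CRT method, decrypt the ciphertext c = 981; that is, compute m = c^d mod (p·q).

182

d_p = d mod (p−1) = 497 mod 16 = 1; d_q = d mod (q−1) = 57.
m₁ = c^(d_p) mod p: c ≡ 12 (mod 17), and 12^1 mod 17 = 12.
m₂ = c^(d_q) mod q: c ≡ 2 (mod 89), and 2^57 mod 89 = 4.
h = q_inv·(m₁ − m₂) mod p = 13·(12 − 4) mod 17 = 2.
m = m₂ + h·q = 4 + 2·89 = 182.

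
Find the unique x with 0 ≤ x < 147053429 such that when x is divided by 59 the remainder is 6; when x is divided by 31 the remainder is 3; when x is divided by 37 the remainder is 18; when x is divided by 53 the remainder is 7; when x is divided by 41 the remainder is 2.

From x ≡ 6 (mod 59) write x = 6 + 59t. Substituting into x ≡ 3 (mod 31) gives 59t ≡ 28 (mod 31), and since 28⁻¹ ≡ 10 (mod 31), t ≡ 1. Hence x ≡ 6 + 59·1 = 65 (mod 1829).
From x ≡ 65 (mod 1829) write x = 65 + 1829t. Substituting into x ≡ 18 (mod 37) gives 1829t ≡ 27 (mod 37), and since 16⁻¹ ≡ 7 (mod 37), t ≡ 4. Hence x ≡ 65 + 1829·4 = 7381 (mod 67673).
From x ≡ 7381 (mod 67673) write x = 7381 + 67673t. Substituting into x ≡ 7 (mod 53) gives 67673t ≡ 46 (mod 53), and since 45⁻¹ ≡ 33 (mod 53), t ≡ 34. Hence x ≡ 7381 + 67673·34 = 2308263 (mod 3586669).
From x ≡ 2308263 (mod 3586669) write x = 2308263 + 3586669t. Substituting into x ≡ 2 (mod 41) gives 3586669t ≡ 39 (mod 41), and since 30⁻¹ ≡ 26 (mod 41), t ≡ 30. Hence x ≡ 2308263 + 3586669·30 = 109908333 (mod 147053429).

109908333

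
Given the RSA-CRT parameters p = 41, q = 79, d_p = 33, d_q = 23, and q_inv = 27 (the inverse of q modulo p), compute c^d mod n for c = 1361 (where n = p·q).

62

m₁ = c^(d_p) mod p: c ≡ 8 (mod 41), and 8^33 mod 41 = 21.
m₂ = c^(d_q) mod q: c ≡ 18 (mod 79), and 18^23 mod 79 = 62.
h = q_inv·(m₁ − m₂) mod p = 27·(21 − 62) mod 41 = 0.
m = m₂ + h·q = 62 + 0·79 = 62.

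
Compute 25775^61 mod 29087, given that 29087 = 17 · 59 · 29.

20905

Mod 17: 25775 ≡ 3; by Fermat, exponent reduces to 61 mod 16 = 13; 3^13 ≡ 12 (mod 17).
Mod 59: 25775 ≡ 51; by Fermat, exponent reduces to 61 mod 58 = 3; 51^3 ≡ 19 (mod 59).
Mod 29: 25775 ≡ 23; by Fermat, exponent reduces to 61 mod 28 = 5; 23^5 ≡ 25 (mod 29).
Combine by CRT: x ≡ 12 (mod 17), x ≡ 19 (mod 59), x ≡ 25 (mod 29) ⇒ x ≡ 20905 (mod 29087).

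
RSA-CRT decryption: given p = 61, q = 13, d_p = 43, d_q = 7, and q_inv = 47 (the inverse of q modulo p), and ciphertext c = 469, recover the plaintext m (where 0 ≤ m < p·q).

378

m₁ = c^(d_p) mod p: c ≡ 42 (mod 61), and 42^43 mod 61 = 12.
m₂ = c^(d_q) mod q: c ≡ 1 (mod 13), and 1^7 mod 13 = 1.
h = q_inv·(m₁ − m₂) mod p = 47·(12 − 1) mod 61 = 29.
m = m₂ + h·q = 1 + 29·13 = 378.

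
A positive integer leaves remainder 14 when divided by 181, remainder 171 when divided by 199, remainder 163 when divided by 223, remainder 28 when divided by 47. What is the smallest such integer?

195643638

Combine the congruences pairwise.
From x ≡ 14 (mod 181) write x = 14 + 181t. Substituting into x ≡ 171 (mod 199) gives 181t ≡ 157 (mod 199), and since 181⁻¹ ≡ 11 (mod 199), t ≡ 135. Hence x ≡ 14 + 181·135 = 24449 (mod 36019).
From x ≡ 24449 (mod 36019) write x = 24449 + 36019t. Substituting into x ≡ 163 (mod 223) gives 36019t ≡ 21 (mod 223), and since 116⁻¹ ≡ 25 (mod 223), t ≡ 79. Hence x ≡ 24449 + 36019·79 = 2869950 (mod 8032237).
From x ≡ 2869950 (mod 8032237) write x = 2869950 + 8032237t. Substituting into x ≡ 28 (mod 47) gives 8032237t ≡ 39 (mod 47), and since 31⁻¹ ≡ 44 (mod 47), t ≡ 24. Hence x ≡ 2869950 + 8032237·24 = 195643638 (mod 377515139).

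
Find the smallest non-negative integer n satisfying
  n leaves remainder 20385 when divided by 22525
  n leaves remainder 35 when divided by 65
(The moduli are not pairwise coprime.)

268160

Combine the congruences pairwise.
gcd(22525, 65) = 5 and 5 | (35 − 20385), so the pair is consistent; merging gives n ≡ 268160 (mod 292825), where 292825 = lcm(22525, 65).
The solution is unique modulo lcm(22525, 65) = 292825.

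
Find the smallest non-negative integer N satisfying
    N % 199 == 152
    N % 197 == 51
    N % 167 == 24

From N ≡ 152 (mod 199) write N = 152 + 199t. Substituting into N ≡ 51 (mod 197) gives 199t ≡ 96 (mod 197), and since 2⁻¹ ≡ 99 (mod 197), t ≡ 48. Hence N ≡ 152 + 199·48 = 9704 (mod 39203).
From N ≡ 9704 (mod 39203) write N = 9704 + 39203t. Substituting into N ≡ 24 (mod 167) gives 39203t ≡ 6 (mod 167), and since 125⁻¹ ≡ 163 (mod 167), t ≡ 143. Hence N ≡ 9704 + 39203·143 = 5615733 (mod 6546901).

5615733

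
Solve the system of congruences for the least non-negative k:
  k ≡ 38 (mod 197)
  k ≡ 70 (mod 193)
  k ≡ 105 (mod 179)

Combine the congruences pairwise.
From k ≡ 38 (mod 197) write k = 38 + 197t. Substituting into k ≡ 70 (mod 193) gives 197t ≡ 32 (mod 193), and since 4⁻¹ ≡ 145 (mod 193), t ≡ 8. Hence k ≡ 38 + 197·8 = 1614 (mod 38021).
From k ≡ 1614 (mod 38021) write k = 1614 + 38021t. Substituting into k ≡ 105 (mod 179) gives 38021t ≡ 102 (mod 179), and since 73⁻¹ ≡ 103 (mod 179), t ≡ 124. Hence k ≡ 1614 + 38021·124 = 4716218 (mod 6805759).

4716218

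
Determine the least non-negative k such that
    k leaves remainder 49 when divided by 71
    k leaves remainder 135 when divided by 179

Combine the congruences pairwise.
From k ≡ 49 (mod 71) write k = 49 + 71t. Substituting into k ≡ 135 (mod 179) gives 71t ≡ 86 (mod 179), and since 71⁻¹ ≡ 58 (mod 179), t ≡ 155. Hence k ≡ 49 + 71·155 = 11054 (mod 12709).

11054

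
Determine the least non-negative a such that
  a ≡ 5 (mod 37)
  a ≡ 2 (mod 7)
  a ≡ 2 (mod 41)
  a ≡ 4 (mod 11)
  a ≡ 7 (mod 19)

The moduli are pairwise coprime; N = 37·7·41·11·19 = 2219371.
N/37 = 59983; 59983 ≡ 6 (mod 37); 6·31 ≡ 1, so inverse 31.
N/7 = 317053; 317053 ≡ 2 (mod 7); 2·4 ≡ 1, so inverse 4.
N/41 = 54131; 54131 ≡ 11 (mod 41); 11·15 ≡ 1, so inverse 15.
N/11 = 201761; 201761 ≡ 10 (mod 11); 10·10 ≡ 1, so inverse 10.
N/19 = 116809; 116809 ≡ 16 (mod 19); 16·6 ≡ 1, so inverse 6.
a ≡ 5·59983·31 + 2·317053·4 + 2·54131·15 + 4·201761·10 + 7·116809·6 = 26434137.
26434137 mod 2219371 = 2021056.

2021056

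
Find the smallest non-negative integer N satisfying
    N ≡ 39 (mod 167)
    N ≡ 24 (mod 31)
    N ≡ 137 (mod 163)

From N ≡ 39 (mod 167) write N = 39 + 167t. Substituting into N ≡ 24 (mod 31) gives 167t ≡ 16 (mod 31), and since 12⁻¹ ≡ 13 (mod 31), t ≡ 22. Hence N ≡ 39 + 167·22 = 3713 (mod 5177).
From N ≡ 3713 (mod 5177) write N = 3713 + 5177t. Substituting into N ≡ 137 (mod 163) gives 5177t ≡ 10 (mod 163), and since 124⁻¹ ≡ 117 (mod 163), t ≡ 29. Hence N ≡ 3713 + 5177·29 = 153846 (mod 843851).

153846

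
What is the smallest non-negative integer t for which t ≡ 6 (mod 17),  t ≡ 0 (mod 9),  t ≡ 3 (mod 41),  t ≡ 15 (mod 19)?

From t ≡ 6 (mod 17) write t = 6 + 17s. Substituting into t ≡ 0 (mod 9) gives 17s ≡ 3 (mod 9), and since 8⁻¹ ≡ 8 (mod 9), s ≡ 6. Hence t ≡ 6 + 17·6 = 108 (mod 153).
From t ≡ 108 (mod 153) write t = 108 + 153s. Substituting into t ≡ 3 (mod 41) gives 153s ≡ 18 (mod 41), and since 30⁻¹ ≡ 26 (mod 41), s ≡ 17. Hence t ≡ 108 + 153·17 = 2709 (mod 6273).
From t ≡ 2709 (mod 6273) write t = 2709 + 6273s. Substituting into t ≡ 15 (mod 19) gives 6273s ≡ 4 (mod 19), and since 3⁻¹ ≡ 13 (mod 19), s ≡ 14. Hence t ≡ 2709 + 6273·14 = 90531 (mod 119187).

90531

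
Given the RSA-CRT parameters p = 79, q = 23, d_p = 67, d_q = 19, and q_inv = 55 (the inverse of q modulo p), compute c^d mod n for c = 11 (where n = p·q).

1441

m₁ = c^(d_p) mod p: c ≡ 11 (mod 79), and 11^67 mod 79 = 19.
m₂ = c^(d_q) mod q: c ≡ 11 (mod 23), and 11^19 mod 23 = 15.
h = q_inv·(m₁ − m₂) mod p = 55·(19 − 15) mod 79 = 62.
m = m₂ + h·q = 15 + 62·23 = 1441.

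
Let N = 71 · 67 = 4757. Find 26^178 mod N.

1026

Mod 71: 26 ≡ 26; by Fermat, exponent reduces to 178 mod 70 = 38; 26^38 ≡ 32 (mod 71).
Mod 67: 26 ≡ 26; by Fermat, exponent reduces to 178 mod 66 = 46; 26^46 ≡ 21 (mod 67).
Combine by CRT: x ≡ 32 (mod 71), x ≡ 21 (mod 67) ⇒ x ≡ 1026 (mod 4757).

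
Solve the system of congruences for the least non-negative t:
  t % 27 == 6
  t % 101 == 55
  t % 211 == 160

From t ≡ 6 (mod 27) write t = 6 + 27s. Substituting into t ≡ 55 (mod 101) gives 27s ≡ 49 (mod 101), and since 27⁻¹ ≡ 15 (mod 101), s ≡ 28. Hence t ≡ 6 + 27·28 = 762 (mod 2727).
From t ≡ 762 (mod 2727) write t = 762 + 2727s. Substituting into t ≡ 160 (mod 211) gives 2727s ≡ 31 (mod 211), and since 195⁻¹ ≡ 145 (mod 211), s ≡ 64. Hence t ≡ 762 + 2727·64 = 175290 (mod 575397).

175290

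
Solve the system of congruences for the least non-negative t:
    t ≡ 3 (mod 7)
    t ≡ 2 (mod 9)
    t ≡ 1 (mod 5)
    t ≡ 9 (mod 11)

416

From t ≡ 3 (mod 7) write t = 3 + 7s. Substituting into t ≡ 2 (mod 9) gives 7s ≡ 8 (mod 9), and since 7⁻¹ ≡ 4 (mod 9), s ≡ 5. Hence t ≡ 3 + 7·5 = 38 (mod 63).
From t ≡ 38 (mod 63) write t = 38 + 63s. Substituting into t ≡ 1 (mod 5) gives 63s ≡ 3 (mod 5), and since 3⁻¹ ≡ 2 (mod 5), s ≡ 1. Hence t ≡ 38 + 63·1 = 101 (mod 315).
From t ≡ 101 (mod 315) write t = 101 + 315s. Substituting into t ≡ 9 (mod 11) gives 315s ≡ 7 (mod 11), and since 7⁻¹ ≡ 8 (mod 11), s ≡ 1. Hence t ≡ 101 + 315·1 = 416 (mod 3465).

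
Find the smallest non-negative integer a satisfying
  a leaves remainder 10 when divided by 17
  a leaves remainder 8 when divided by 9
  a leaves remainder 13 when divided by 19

The moduli are pairwise coprime; N = 17·9·19 = 2907.
N/17 = 171; 171 ≡ 1 (mod 17), inverse 1.
N/9 = 323; 323 ≡ 8 (mod 9); 8·8 ≡ 1, so inverse 8.
N/19 = 153; 153 ≡ 1 (mod 19), inverse 1.
a ≡ 10·171·1 + 8·323·8 + 13·153·1 = 24371.
24371 mod 2907 = 1115.

1115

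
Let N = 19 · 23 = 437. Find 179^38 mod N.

26

Mod 19: 179 ≡ 8; by Fermat, exponent reduces to 38 mod 18 = 2; 8^2 ≡ 7 (mod 19).
Mod 23: 179 ≡ 18; by Fermat, exponent reduces to 38 mod 22 = 16; 18^16 ≡ 3 (mod 23).
Combine by CRT: x ≡ 7 (mod 19), x ≡ 3 (mod 23) ⇒ x ≡ 26 (mod 437).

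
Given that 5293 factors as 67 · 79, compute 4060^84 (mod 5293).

2434

Mod 67: 4060 ≡ 40; by Fermat, exponent reduces to 84 mod 66 = 18; 40^18 ≡ 22 (mod 67).
Mod 79: 4060 ≡ 31; by Fermat, exponent reduces to 84 mod 78 = 6; 31^6 ≡ 64 (mod 79).
Combine by CRT: x ≡ 22 (mod 67), x ≡ 64 (mod 79) ⇒ x ≡ 2434 (mod 5293).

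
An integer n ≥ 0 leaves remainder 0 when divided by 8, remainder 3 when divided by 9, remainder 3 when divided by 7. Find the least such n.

The moduli are pairwise coprime; M = 8·9·7 = 504.
M/8 = 63; 63 ≡ 7 (mod 8); 7·7 ≡ 1, so inverse 7.
M/9 = 56; 56 ≡ 2 (mod 9); 2·5 ≡ 1, so inverse 5.
M/7 = 72; 72 ≡ 2 (mod 7); 2·4 ≡ 1, so inverse 4.
n ≡ 0·63·7 + 3·56·5 + 3·72·4 = 1704.
1704 mod 504 = 192.

192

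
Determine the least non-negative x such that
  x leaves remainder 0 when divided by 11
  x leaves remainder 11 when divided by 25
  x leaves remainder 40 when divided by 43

Combine the congruences pairwise.
From x ≡ 0 (mod 11) write x = 0 + 11t. Substituting into x ≡ 11 (mod 25) gives 11t ≡ 11 (mod 25), and since 11⁻¹ ≡ 16 (mod 25), t ≡ 1. Hence x ≡ 0 + 11·1 = 11 (mod 275).
From x ≡ 11 (mod 275) write x = 11 + 275t. Substituting into x ≡ 40 (mod 43) gives 275t ≡ 29 (mod 43), and since 17⁻¹ ≡ 38 (mod 43), t ≡ 27. Hence x ≡ 11 + 275·27 = 7436 (mod 11825).

7436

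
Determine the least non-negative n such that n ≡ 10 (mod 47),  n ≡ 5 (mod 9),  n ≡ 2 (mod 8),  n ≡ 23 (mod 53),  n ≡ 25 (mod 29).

The moduli are pairwise coprime; M = 47·9·8·53·29 = 5201208.
M/47 = 110664; 110664 ≡ 26 (mod 47); 26·38 ≡ 1, so inverse 38.
M/9 = 577912; 577912 ≡ 4 (mod 9); 4·7 ≡ 1, so inverse 7.
M/8 = 650151; 650151 ≡ 7 (mod 8); 7·7 ≡ 1, so inverse 7.
M/53 = 98136; 98136 ≡ 33 (mod 53); 33·45 ≡ 1, so inverse 45.
M/29 = 179352; 179352 ≡ 16 (mod 29); 16·20 ≡ 1, so inverse 20.
n ≡ 10·110664·38 + 5·577912·7 + 2·650151·7 + 23·98136·45 + 25·179352·20 = 262628114.
262628114 mod 5201208 = 2567714.

2567714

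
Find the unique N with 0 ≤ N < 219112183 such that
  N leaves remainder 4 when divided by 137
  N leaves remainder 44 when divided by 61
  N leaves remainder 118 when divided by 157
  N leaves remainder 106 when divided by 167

From N ≡ 4 (mod 137) write N = 4 + 137t. Substituting into N ≡ 44 (mod 61) gives 137t ≡ 40 (mod 61), and since 15⁻¹ ≡ 57 (mod 61), t ≡ 23. Hence N ≡ 4 + 137·23 = 3155 (mod 8357).
From N ≡ 3155 (mod 8357) write N = 3155 + 8357t. Substituting into N ≡ 118 (mod 157) gives 8357t ≡ 103 (mod 157), and since 36⁻¹ ≡ 48 (mod 157), t ≡ 77. Hence N ≡ 3155 + 8357·77 = 646644 (mod 1312049).
From N ≡ 646644 (mod 1312049) write N = 646644 + 1312049t. Substituting into N ≡ 106 (mod 167) gives 1312049t ≡ 86 (mod 167), and since 97⁻¹ ≡ 31 (mod 167), t ≡ 161. Hence N ≡ 646644 + 1312049·161 = 211886533 (mod 219112183).

211886533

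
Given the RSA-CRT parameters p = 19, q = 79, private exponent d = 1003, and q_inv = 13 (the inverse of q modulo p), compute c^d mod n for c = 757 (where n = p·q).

62

d_p = d mod (p−1) = 1003 mod 18 = 13; d_q = d mod (q−1) = 67.
m₁ = c^(d_p) mod p: c ≡ 16 (mod 19), and 16^13 mod 19 = 5.
m₂ = c^(d_q) mod q: c ≡ 46 (mod 79), and 46^67 mod 79 = 62.
h = q_inv·(m₁ − m₂) mod p = 13·(5 − 62) mod 19 = 0.
m = m₂ + h·q = 62 + 0·79 = 62.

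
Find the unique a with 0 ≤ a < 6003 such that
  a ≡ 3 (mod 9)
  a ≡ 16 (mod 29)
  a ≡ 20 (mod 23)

480

Combine the congruences pairwise.
From a ≡ 3 (mod 9) write a = 3 + 9t. Substituting into a ≡ 16 (mod 29) gives 9t ≡ 13 (mod 29), and since 9⁻¹ ≡ 13 (mod 29), t ≡ 24. Hence a ≡ 3 + 9·24 = 219 (mod 261).
From a ≡ 219 (mod 261) write a = 219 + 261t. Substituting into a ≡ 20 (mod 23) gives 261t ≡ 8 (mod 23), and since 8⁻¹ ≡ 3 (mod 23), t ≡ 1. Hence a ≡ 219 + 261·1 = 480 (mod 6003).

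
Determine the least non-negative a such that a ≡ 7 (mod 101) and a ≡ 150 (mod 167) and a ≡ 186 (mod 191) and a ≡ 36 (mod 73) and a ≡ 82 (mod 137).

23615821017

The moduli are pairwise coprime; N = 101·167·191·73·137 = 32219191597.
N/101 = 319001897; 319001897 ≡ 63 (mod 101); 63·93 ≡ 1, so inverse 93.
N/167 = 192929291; 192929291 ≡ 36 (mod 167); 36·116 ≡ 1, so inverse 116.
N/191 = 168686867; 168686867 ≡ 60 (mod 191); 60·156 ≡ 1, so inverse 156.
N/73 = 441358789; 441358789 ≡ 59 (mod 73); 59·26 ≡ 1, so inverse 26.
N/137 = 235176581; 235176581 ≡ 52 (mod 137); 52·29 ≡ 1, so inverse 29.
a ≡ 7·319001897·93 + 150·192929291·116 + 186·168686867·156 + 36·441358789·26 + 82·235176581·29 = 9431619767341.
9431619767341 mod 32219191597 = 23615821017.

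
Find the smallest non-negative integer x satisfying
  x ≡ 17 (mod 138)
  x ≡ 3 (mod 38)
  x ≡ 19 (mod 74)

13265

gcd(138, 38) = 2 and 2 | (3 − 17), so the pair is consistent; merging gives x ≡ 155 (mod 2622), where 2622 = lcm(138, 38).
gcd(2622, 74) = 2 and 2 | (19 − 155), so the pair is consistent; merging gives x ≡ 13265 (mod 97014), where 97014 = lcm(2622, 74).
The solution is unique modulo lcm(138, 38, 74) = 97014.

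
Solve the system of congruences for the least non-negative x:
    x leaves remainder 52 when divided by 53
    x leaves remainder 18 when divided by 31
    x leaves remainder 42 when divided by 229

20881

From x ≡ 52 (mod 53) write x = 52 + 53t. Substituting into x ≡ 18 (mod 31) gives 53t ≡ 28 (mod 31), and since 22⁻¹ ≡ 24 (mod 31), t ≡ 21. Hence x ≡ 52 + 53·21 = 1165 (mod 1643).
From x ≡ 1165 (mod 1643) write x = 1165 + 1643t. Substituting into x ≡ 42 (mod 229) gives 1643t ≡ 22 (mod 229), and since 40⁻¹ ≡ 63 (mod 229), t ≡ 12. Hence x ≡ 1165 + 1643·12 = 20881 (mod 376247).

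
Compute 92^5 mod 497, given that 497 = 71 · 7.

Mod 71: 92 ≡ 21; 21^5 ≡ 39 (mod 71).
Mod 7: 92 ≡ 1; 1^5 ≡ 1 (mod 7).
Combine by CRT: x ≡ 39 (mod 71), x ≡ 1 (mod 7) ⇒ x ≡ 323 (mod 497).

323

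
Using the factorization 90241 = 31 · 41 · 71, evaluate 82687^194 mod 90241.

Mod 31: 82687 ≡ 10; by Fermat, exponent reduces to 194 mod 30 = 14; 10^14 ≡ 28 (mod 31).
Mod 41: 82687 ≡ 31; by Fermat, exponent reduces to 194 mod 40 = 34; 31^34 ≡ 37 (mod 41).
Mod 71: 82687 ≡ 43; by Fermat, exponent reduces to 194 mod 70 = 54; 43^54 ≡ 49 (mod 71).
Combine by CRT: x ≡ 28 (mod 31), x ≡ 37 (mod 41), x ≡ 49 (mod 71) ⇒ x ≡ 71049 (mod 90241).

71049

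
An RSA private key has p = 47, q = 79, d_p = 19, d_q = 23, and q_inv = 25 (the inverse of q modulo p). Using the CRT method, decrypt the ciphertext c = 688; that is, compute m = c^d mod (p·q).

m₁ = c^(d_p) mod p: c ≡ 30 (mod 47), and 30^19 mod 47 = 23.
m₂ = c^(d_q) mod q: c ≡ 56 (mod 79), and 56^23 mod 79 = 24.
h = q_inv·(m₁ − m₂) mod p = 25·(23 − 24) mod 47 = 22.
m = m₂ + h·q = 24 + 22·79 = 1762.

1762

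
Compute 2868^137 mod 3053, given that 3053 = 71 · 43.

579

Mod 71: 2868 ≡ 28; by Fermat, exponent reduces to 137 mod 70 = 67; 28^67 ≡ 11 (mod 71).
Mod 43: 2868 ≡ 30; by Fermat, exponent reduces to 137 mod 42 = 11; 30^11 ≡ 20 (mod 43).
Combine by CRT: x ≡ 11 (mod 71), x ≡ 20 (mod 43) ⇒ x ≡ 579 (mod 3053).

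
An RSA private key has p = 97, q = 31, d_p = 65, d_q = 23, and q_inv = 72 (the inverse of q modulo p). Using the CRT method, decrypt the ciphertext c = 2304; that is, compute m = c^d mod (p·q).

2804

m₁ = c^(d_p) mod p: c ≡ 73 (mod 97), and 73^65 mod 97 = 88.
m₂ = c^(d_q) mod q: c ≡ 10 (mod 31), and 10^23 mod 31 = 14.
h = q_inv·(m₁ − m₂) mod p = 72·(88 − 14) mod 97 = 90.
m = m₂ + h·q = 14 + 90·31 = 2804.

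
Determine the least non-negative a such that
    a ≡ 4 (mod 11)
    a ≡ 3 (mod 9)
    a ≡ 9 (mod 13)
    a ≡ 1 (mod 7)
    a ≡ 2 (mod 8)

Combine the congruences pairwise.
From a ≡ 4 (mod 11) write a = 4 + 11t. Substituting into a ≡ 3 (mod 9) gives 11t ≡ 8 (mod 9), and since 2⁻¹ ≡ 5 (mod 9), t ≡ 4. Hence a ≡ 4 + 11·4 = 48 (mod 99).
From a ≡ 48 (mod 99) write a = 48 + 99t. Substituting into a ≡ 9 (mod 13) gives 99t ≡ 0 (mod 13), and since 8⁻¹ ≡ 5 (mod 13), t ≡ 0. Hence a ≡ 48 + 99·0 = 48 (mod 1287).
From a ≡ 48 (mod 1287) write a = 48 + 1287t. Substituting into a ≡ 1 (mod 7) gives 1287t ≡ 2 (mod 7), and since 6⁻¹ ≡ 6 (mod 7), t ≡ 5. Hence a ≡ 48 + 1287·5 = 6483 (mod 9009).
From a ≡ 6483 (mod 9009) write a = 6483 + 9009t. Substituting into a ≡ 2 (mod 8) gives 9009t ≡ 7 (mod 8), and since 1⁻¹ ≡ 1 (mod 8), t ≡ 7. Hence a ≡ 6483 + 9009·7 = 69546 (mod 72072).

69546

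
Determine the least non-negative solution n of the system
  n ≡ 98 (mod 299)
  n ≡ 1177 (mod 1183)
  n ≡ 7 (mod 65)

gcd(299, 1183) = 13 and 13 | (1177 − 98), so the pair is consistent; merging gives n ≡ 17739 (mod 27209), where 27209 = lcm(299, 1183).
gcd(27209, 65) = 13 and 13 | (7 − 17739), so the pair is consistent; merging gives n ≡ 72157 (mod 136045), where 136045 = lcm(27209, 65).
The solution is unique modulo lcm(299, 1183, 65) = 136045.

72157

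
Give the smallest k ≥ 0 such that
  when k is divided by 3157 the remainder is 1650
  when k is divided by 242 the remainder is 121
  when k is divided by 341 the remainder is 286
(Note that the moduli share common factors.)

gcd(3157, 242) = 11 and 11 | (121 − 1650), so the pair is consistent; merging gives k ≡ 49005 (mod 69454), where 69454 = lcm(3157, 242).
gcd(69454, 341) = 11 and 11 | (286 − 49005), so the pair is consistent; merging gives k ≡ 882453 (mod 2153074), where 2153074 = lcm(69454, 341).
The solution is unique modulo lcm(3157, 242, 341) = 2153074.

882453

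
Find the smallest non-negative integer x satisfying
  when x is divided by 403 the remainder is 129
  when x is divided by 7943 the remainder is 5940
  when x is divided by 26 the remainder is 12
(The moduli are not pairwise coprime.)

482520

Combine the congruences pairwise.
gcd(403, 7943) = 13 and 13 | (5940 − 129), so the pair is consistent; merging gives x ≡ 236287 (mod 246233), where 246233 = lcm(403, 7943).
gcd(246233, 26) = 13 and 13 | (12 − 236287), so the pair is consistent; merging gives x ≡ 482520 (mod 492466), where 492466 = lcm(246233, 26).
The solution is unique modulo lcm(403, 7943, 26) = 492466.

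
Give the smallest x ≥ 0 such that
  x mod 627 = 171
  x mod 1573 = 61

Combine the congruences pairwise.
gcd(627, 1573) = 11 and 11 | (61 − 171), so the pair is consistent; merging gives x ≡ 31521 (mod 89661), where 89661 = lcm(627, 1573).
The solution is unique modulo lcm(627, 1573) = 89661.

31521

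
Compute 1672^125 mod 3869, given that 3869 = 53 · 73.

567

Mod 53: 1672 ≡ 29; by Fermat, exponent reduces to 125 mod 52 = 21; 29^21 ≡ 37 (mod 53).
Mod 73: 1672 ≡ 66; by Fermat, exponent reduces to 125 mod 72 = 53; 66^53 ≡ 56 (mod 73).
Combine by CRT: x ≡ 37 (mod 53), x ≡ 56 (mod 73) ⇒ x ≡ 567 (mod 3869).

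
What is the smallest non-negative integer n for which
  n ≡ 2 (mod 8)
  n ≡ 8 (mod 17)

Combine the congruences pairwise.
From n ≡ 2 (mod 8) write n = 2 + 8t. Substituting into n ≡ 8 (mod 17) gives 8t ≡ 6 (mod 17), and since 8⁻¹ ≡ 15 (mod 17), t ≡ 5. Hence n ≡ 2 + 8·5 = 42 (mod 136).

42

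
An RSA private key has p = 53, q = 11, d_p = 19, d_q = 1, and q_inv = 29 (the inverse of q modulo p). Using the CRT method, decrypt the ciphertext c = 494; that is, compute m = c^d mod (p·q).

274

m₁ = c^(d_p) mod p: c ≡ 17 (mod 53), and 17^19 mod 53 = 9.
m₂ = c^(d_q) mod q: c ≡ 10 (mod 11), and 10^1 mod 11 = 10.
h = q_inv·(m₁ − m₂) mod p = 29·(9 − 10) mod 53 = 24.
m = m₂ + h·q = 10 + 24·11 = 274.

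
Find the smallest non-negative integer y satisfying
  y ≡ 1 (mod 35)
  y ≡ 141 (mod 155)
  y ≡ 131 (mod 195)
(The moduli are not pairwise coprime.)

7736

Combine the congruences pairwise.
gcd(35, 155) = 5 and 5 | (141 − 1), so the pair is consistent; merging gives y ≡ 141 (mod 1085), where 1085 = lcm(35, 155).
gcd(1085, 195) = 5 and 5 | (131 − 141), so the pair is consistent; merging gives y ≡ 7736 (mod 42315), where 42315 = lcm(1085, 195).
The solution is unique modulo lcm(35, 155, 195) = 42315.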